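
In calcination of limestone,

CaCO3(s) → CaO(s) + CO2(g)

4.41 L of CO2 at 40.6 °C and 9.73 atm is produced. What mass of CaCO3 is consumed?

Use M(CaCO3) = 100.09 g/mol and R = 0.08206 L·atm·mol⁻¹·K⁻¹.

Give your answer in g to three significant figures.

167 g

n(CO2) = PV/RT = (9.73 × 4.41) / (0.08206 × 313.75) = 1.667 mol
n(CaCO3) = (1/1) × 1.667 = 1.667 mol
m(CaCO3) = 1.667 × 100.09 = 166.9 g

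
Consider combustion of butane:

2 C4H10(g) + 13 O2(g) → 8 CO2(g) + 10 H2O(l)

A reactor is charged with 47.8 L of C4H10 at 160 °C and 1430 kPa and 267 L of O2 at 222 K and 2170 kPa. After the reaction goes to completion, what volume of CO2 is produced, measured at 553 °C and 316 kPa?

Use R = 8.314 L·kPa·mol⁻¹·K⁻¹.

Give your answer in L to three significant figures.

n(C4H10) = PV/RT = (1430 × 47.8) / (8.314 × 433.15) = 18.98 mol
n(O2) = PV/RT = (2170 × 267) / (8.314 × 222) = 313.9 mol
For 18.98 mol C4H10, stoichiometry requires (13/2) × 18.98 = 123.4 mol O2; 313.9 mol is available, so C4H10 is limiting.
n(CO2) = (8/2) × 18.98 = 75.92 mol
V(CO2) = nRT/P = 75.92 × 8.314 × 826.15 / 316 = 1650 L

1650 L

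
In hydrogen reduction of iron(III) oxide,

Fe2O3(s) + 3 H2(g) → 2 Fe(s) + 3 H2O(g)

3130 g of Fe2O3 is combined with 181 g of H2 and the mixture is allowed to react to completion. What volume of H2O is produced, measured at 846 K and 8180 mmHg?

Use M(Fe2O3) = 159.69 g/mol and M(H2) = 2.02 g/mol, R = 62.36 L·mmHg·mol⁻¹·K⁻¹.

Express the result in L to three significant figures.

379 L

n(Fe2O3) = 3130 / 159.69 = 19.60 mol
n(H2) = 181 / 2.02 = 89.60 mol
For 19.60 mol Fe2O3, stoichiometry requires (3/1) × 19.60 = 58.80 mol H2; 89.60 mol is available, so Fe2O3 is limiting.
n(H2O) = (3/1) × 19.60 = 58.80 mol
V(H2O) = nRT/P = 58.80 × 62.36 × 846 / 8180 = 379.2 L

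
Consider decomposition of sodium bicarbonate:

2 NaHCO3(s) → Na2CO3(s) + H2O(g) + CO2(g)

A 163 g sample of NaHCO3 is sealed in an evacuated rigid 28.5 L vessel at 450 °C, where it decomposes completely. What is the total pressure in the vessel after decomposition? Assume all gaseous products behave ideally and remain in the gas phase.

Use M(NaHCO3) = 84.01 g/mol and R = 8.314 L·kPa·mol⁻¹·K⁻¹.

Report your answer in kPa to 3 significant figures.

n(NaHCO3) = 163 / 84.01 = 1.940 mol
n(gas produced) = (2/2) × 1.940 = 1.940 mol
P = nRT/V = 1.940 × 8.314 × 723.15 / 28.5 = 409.3 kPa

409 kPa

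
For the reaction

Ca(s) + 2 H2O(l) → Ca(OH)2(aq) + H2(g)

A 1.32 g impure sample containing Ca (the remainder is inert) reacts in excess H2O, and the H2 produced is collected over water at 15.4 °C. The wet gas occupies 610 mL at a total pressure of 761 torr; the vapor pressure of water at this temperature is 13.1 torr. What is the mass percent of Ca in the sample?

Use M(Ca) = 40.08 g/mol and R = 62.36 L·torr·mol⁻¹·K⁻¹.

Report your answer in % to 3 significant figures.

P(H2) = 761 − 13.1 = 747.9 torr
n(H2) = PV/RT = (747.9 × 0.6100) / (62.36 × 288.55) = 0.02535 mol
n(Ca) = (1/1) × 0.02535 = 0.02535 mol
m(Ca) = 0.02535 × 40.08 = 1.016 g
%Ca = 1.016 / 1.32 × 100 = 76.97%

77.0 %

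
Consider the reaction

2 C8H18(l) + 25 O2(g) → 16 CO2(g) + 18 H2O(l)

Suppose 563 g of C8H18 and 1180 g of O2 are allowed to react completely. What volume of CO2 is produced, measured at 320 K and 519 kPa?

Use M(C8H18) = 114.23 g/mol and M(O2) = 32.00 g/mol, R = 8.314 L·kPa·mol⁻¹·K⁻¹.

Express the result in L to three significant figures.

121 L

n(C8H18) = 563 / 114.23 = 4.929 mol
n(O2) = 1180 / 32.00 = 36.88 mol
For 4.929 mol C8H18, stoichiometry requires (25/2) × 4.929 = 61.61 mol O2; 36.88 mol is available, so O2 is limiting.
n(CO2) = (16/25) × 36.88 = 23.60 mol
V(CO2) = nRT/P = 23.60 × 8.314 × 320 / 519 = 121.0 L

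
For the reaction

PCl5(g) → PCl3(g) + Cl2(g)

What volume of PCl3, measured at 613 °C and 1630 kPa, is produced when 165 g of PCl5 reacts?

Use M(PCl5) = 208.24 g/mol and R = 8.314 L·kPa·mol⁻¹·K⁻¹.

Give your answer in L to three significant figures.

3.58 L

n(PCl5) = 165.0 / 208.24 = 0.7924 mol
n(PCl3) = (1/1) × 0.7924 = 0.7924 mol
V = nRT/P = 0.7924 × 8.314 × 886.15 / 1630 = 3.582 L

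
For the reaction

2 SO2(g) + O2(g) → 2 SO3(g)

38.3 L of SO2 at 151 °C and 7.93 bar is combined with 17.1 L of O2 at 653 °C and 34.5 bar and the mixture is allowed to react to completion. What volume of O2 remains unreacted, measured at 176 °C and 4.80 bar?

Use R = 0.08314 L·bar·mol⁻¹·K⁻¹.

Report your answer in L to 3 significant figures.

n(SO2) = PV/RT = (7.93 × 38.3) / (0.08314 × 424.15) = 8.613 mol
n(O2) = PV/RT = (34.5 × 17.1) / (0.08314 × 926.15) = 7.662 mol
For 8.613 mol SO2, stoichiometry requires (1/2) × 8.613 = 4.306 mol O2; 7.662 mol is available, so SO2 is limiting.
n(O2) consumed = (1/2) × 8.613 = 4.306 mol; remaining = 7.662 − 4.306 = 3.356 mol
V(O2) = nRT/P = 3.356 × 0.08314 × 449.15 / 4.80 = 26.11 L

26.1 L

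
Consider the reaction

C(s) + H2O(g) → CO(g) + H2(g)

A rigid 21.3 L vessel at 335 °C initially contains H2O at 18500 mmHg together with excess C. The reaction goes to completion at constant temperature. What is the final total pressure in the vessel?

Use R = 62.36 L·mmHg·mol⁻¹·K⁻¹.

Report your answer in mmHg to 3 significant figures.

At constant T and V, P ∝ n(gas): 1 mol gas → 2 mol gas.
P_final = (2/1) × 18500 = 37000 mmHg

37000 mmHg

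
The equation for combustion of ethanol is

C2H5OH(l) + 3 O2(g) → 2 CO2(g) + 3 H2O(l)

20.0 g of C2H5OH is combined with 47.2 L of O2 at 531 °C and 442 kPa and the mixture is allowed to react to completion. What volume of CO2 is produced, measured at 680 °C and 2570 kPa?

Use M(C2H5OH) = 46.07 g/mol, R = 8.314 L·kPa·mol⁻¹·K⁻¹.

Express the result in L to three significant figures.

n(C2H5OH) = 20.0 / 46.07 = 0.4341 mol
n(O2) = PV/RT = (442 × 47.2) / (8.314 × 804.15) = 3.120 mol
For 0.4341 mol C2H5OH, stoichiometry requires (3/1) × 0.4341 = 1.302 mol O2; 3.120 mol is available, so C2H5OH is limiting.
n(CO2) = (2/1) × 0.4341 = 0.8682 mol
V(CO2) = nRT/P = 0.8682 × 8.314 × 953.15 / 2570 = 2.677 L

2.68 L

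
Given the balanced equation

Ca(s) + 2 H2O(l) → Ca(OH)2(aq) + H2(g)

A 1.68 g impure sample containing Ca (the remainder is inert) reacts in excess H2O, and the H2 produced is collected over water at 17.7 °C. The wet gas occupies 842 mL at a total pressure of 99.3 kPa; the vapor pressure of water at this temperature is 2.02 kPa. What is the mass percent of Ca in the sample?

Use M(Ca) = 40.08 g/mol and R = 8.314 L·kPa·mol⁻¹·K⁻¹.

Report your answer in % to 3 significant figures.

P(H2) = 99.3 − 2.02 = 97.28 kPa
n(H2) = PV/RT = (97.28 × 0.8420) / (8.314 × 290.85) = 0.03387 mol
n(Ca) = (1/1) × 0.03387 = 0.03387 mol
m(Ca) = 0.03387 × 40.08 = 1.358 g
%Ca = 1.358 / 1.68 × 100 = 80.83%

80.8 %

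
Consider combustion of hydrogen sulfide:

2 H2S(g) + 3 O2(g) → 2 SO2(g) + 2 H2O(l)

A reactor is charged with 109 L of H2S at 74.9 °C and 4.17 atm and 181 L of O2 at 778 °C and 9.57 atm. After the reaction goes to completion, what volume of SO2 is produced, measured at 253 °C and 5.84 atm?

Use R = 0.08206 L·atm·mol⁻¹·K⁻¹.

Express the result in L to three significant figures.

n(H2S) = PV/RT = (4.17 × 109) / (0.08206 × 348.05) = 15.91 mol
n(O2) = PV/RT = (9.57 × 181) / (0.08206 × 1051.15) = 20.08 mol
For 15.91 mol H2S, stoichiometry requires (3/2) × 15.91 = 23.87 mol O2; 20.08 mol is available, so O2 is limiting.
n(SO2) = (2/3) × 20.08 = 13.39 mol
V(SO2) = nRT/P = 13.39 × 0.08206 × 526.15 / 5.84 = 98.99 L

99.0 L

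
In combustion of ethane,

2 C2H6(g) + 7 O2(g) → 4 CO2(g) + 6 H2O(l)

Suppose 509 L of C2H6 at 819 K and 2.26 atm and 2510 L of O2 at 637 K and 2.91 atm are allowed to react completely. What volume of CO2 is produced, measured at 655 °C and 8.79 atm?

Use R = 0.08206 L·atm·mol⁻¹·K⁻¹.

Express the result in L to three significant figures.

n(C2H6) = PV/RT = (2.26 × 509) / (0.08206 × 819) = 17.12 mol
n(O2) = PV/RT = (2.91 × 2510) / (0.08206 × 637) = 139.7 mol
For 17.12 mol C2H6, stoichiometry requires (7/2) × 17.12 = 59.92 mol O2; 139.7 mol is available, so C2H6 is limiting.
n(CO2) = (4/2) × 17.12 = 34.24 mol
V(CO2) = nRT/P = 34.24 × 0.08206 × 928.15 / 8.79 = 296.7 L

297 L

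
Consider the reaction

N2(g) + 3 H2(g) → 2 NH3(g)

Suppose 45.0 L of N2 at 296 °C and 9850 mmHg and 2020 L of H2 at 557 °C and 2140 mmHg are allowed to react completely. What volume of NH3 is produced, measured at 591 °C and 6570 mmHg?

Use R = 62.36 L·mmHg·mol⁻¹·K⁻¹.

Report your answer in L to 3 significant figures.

n(N2) = PV/RT = (9850 × 45.0) / (62.36 × 569.15) = 12.49 mol
n(H2) = PV/RT = (2140 × 2020) / (62.36 × 830.15) = 83.50 mol
For 12.49 mol N2, stoichiometry requires (3/1) × 12.49 = 37.47 mol H2; 83.50 mol is available, so N2 is limiting.
n(NH3) = (2/1) × 12.49 = 24.98 mol
V(NH3) = nRT/P = 24.98 × 62.36 × 864.15 / 6570 = 204.9 L

205 L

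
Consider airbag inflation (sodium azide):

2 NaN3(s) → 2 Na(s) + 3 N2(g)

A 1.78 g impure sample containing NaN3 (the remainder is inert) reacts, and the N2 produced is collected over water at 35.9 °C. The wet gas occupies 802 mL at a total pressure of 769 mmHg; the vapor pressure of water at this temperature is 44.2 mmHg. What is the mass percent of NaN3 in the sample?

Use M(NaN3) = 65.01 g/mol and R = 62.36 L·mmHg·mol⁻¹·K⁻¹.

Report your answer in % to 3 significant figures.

73.4 %

P(N2) = 769 − 44.2 = 724.8 mmHg
n(N2) = PV/RT = (724.8 × 0.8020) / (62.36 × 309.05) = 0.03016 mol
n(NaN3) = (2/3) × 0.03016 = 0.02011 mol
m(NaN3) = 0.02011 × 65.01 = 1.307 g
%NaN3 = 1.307 / 1.78 × 100 = 73.43%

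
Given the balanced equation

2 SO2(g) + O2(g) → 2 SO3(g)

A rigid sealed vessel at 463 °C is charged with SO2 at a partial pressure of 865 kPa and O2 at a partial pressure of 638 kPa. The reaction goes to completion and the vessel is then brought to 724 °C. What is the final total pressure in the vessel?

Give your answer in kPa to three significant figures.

Because the vessel is rigid and T is held at 463 °C, work the stoichiometry in partial pressures (P_i = n_iRT/V).
P(O2) required for 865 kPa of SO2 = (1/2) × 865 = 432.5 kPa; available 638 kPa, so SO2 is limiting.
P(O2) remaining = 638 − (1/2) × 865 = 205.5 kPa
P(gaseous products) = (2)/2 × 865 = 865.0 kPa
P_total at 463 °C = 205.5 + 865.0 = 1070 kPa
Scaling to 724 °C: P = 1070 × 997.15/736.15 = 1449 kPa

1450 kPa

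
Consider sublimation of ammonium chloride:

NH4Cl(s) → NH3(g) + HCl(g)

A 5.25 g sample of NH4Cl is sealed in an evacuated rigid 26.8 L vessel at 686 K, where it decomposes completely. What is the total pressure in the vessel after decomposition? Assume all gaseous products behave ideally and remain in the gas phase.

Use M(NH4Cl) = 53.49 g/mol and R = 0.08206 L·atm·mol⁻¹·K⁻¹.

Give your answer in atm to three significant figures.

n(NH4Cl) = 5.25 / 53.49 = 0.09815 mol
n(gas produced) = (2/1) × 0.09815 = 0.1963 mol
P = nRT/V = 0.1963 × 0.08206 × 686 / 26.8 = 0.4123 atm

0.412 atm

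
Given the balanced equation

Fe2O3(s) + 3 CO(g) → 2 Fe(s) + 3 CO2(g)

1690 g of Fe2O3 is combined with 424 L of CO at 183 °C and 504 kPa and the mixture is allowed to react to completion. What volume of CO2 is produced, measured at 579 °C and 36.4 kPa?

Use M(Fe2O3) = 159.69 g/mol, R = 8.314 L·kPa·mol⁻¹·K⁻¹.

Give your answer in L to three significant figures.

n(Fe2O3) = 1690 / 159.69 = 10.58 mol
n(CO) = PV/RT = (504 × 424) / (8.314 × 456.15) = 56.35 mol
For 10.58 mol Fe2O3, stoichiometry requires (3/1) × 10.58 = 31.74 mol CO; 56.35 mol is available, so Fe2O3 is limiting.
n(CO2) = (3/1) × 10.58 = 31.74 mol
V(CO2) = nRT/P = 31.74 × 8.314 × 852.15 / 36.4 = 6178 L

6180 L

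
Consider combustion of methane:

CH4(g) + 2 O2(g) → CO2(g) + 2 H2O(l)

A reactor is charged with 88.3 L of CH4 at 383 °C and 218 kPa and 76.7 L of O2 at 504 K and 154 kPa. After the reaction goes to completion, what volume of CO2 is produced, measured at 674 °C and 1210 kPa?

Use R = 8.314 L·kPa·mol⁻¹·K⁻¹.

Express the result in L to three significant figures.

n(CH4) = PV/RT = (218 × 88.3) / (8.314 × 656.15) = 3.529 mol
n(O2) = PV/RT = (154 × 76.7) / (8.314 × 504) = 2.819 mol
For 3.529 mol CH4, stoichiometry requires (2/1) × 3.529 = 7.058 mol O2; 2.819 mol is available, so O2 is limiting.
n(CO2) = (1/2) × 2.819 = 1.409 mol
V(CO2) = nRT/P = 1.409 × 8.314 × 947.15 / 1210 = 9.170 L

9.17 L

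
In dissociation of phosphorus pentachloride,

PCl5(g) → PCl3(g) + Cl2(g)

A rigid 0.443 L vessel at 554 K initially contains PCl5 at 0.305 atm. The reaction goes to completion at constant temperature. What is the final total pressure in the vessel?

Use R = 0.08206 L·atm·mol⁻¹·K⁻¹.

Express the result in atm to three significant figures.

Since T and V are fixed, P_final/P_initial = n_final/n_initial = 2/1.
P_final = (2/1) × 0.305 = 0.6100 atm

0.610 atm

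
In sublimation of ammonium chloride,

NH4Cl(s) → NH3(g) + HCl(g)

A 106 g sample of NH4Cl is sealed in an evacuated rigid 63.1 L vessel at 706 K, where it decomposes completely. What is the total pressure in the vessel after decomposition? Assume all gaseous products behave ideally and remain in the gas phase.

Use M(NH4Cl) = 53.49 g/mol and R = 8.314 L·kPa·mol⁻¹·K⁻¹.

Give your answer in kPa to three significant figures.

n(NH4Cl) = 106 / 53.49 = 1.982 mol
n(gas produced) = (2/1) × 1.982 = 3.964 mol
P = nRT/V = 3.964 × 8.314 × 706 / 63.1 = 368.7 kPa

369 kPa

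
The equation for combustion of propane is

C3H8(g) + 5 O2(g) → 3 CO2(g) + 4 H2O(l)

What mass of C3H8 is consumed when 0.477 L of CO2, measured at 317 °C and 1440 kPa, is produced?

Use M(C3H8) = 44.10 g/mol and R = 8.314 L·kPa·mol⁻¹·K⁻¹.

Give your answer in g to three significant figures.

n(CO2) = PV/RT = (1440 × 0.477) / (8.314 × 590.15) = 0.1400 mol
n(C3H8) = (1/3) × 0.1400 = 0.04667 mol
m(C3H8) = 0.04667 × 44.10 = 2.058 g

2.06 g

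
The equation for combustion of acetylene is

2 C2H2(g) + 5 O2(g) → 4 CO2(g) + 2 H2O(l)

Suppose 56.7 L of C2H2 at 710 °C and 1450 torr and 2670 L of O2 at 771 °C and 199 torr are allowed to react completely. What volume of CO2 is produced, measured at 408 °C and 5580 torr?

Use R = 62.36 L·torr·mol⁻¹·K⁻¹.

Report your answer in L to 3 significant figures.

20.4 L

n(C2H2) = PV/RT = (1450 × 56.7) / (62.36 × 983.15) = 1.341 mol
n(O2) = PV/RT = (199 × 2670) / (62.36 × 1044.15) = 8.160 mol
For 1.341 mol C2H2, stoichiometry requires (5/2) × 1.341 = 3.353 mol O2; 8.160 mol is available, so C2H2 is limiting.
n(CO2) = (4/2) × 1.341 = 2.682 mol
V(CO2) = nRT/P = 2.682 × 62.36 × 681.15 / 5580 = 20.42 L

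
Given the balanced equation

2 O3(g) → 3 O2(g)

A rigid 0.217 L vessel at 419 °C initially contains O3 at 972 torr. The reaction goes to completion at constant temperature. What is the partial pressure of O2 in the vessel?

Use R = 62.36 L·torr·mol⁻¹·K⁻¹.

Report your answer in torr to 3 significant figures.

n(O3)₀ = PV/RT = (972 × 0.217) / (62.36 × 692.15) = 0.004887 mol
n(O2) = (3/2) × 0.004887 = 0.007331 mol
P(O2) = nRT/V = 0.007331 × 62.36 × 692.15 / 0.217 = 1458 torr

1460 torr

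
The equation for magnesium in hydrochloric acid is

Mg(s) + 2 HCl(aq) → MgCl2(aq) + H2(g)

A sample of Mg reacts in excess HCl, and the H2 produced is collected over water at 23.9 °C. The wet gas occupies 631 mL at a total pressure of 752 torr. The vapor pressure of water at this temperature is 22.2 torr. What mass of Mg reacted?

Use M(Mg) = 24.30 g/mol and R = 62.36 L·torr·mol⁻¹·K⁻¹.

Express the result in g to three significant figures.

0.604 g

P(H2) = 752 − 22.2 = 729.8 torr
n(H2) = PV/RT = (729.8 × 0.6310) / (62.36 × 297.05) = 0.02486 mol
n(Mg) = (1/1) × 0.02486 = 0.02486 mol
m(Mg) = 0.02486 × 24.30 = 0.6041 g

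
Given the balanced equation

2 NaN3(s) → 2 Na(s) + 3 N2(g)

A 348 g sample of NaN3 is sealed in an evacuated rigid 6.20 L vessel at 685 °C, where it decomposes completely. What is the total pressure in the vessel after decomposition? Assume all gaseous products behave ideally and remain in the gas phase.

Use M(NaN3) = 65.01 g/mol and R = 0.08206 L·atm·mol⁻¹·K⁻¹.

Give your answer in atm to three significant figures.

n(NaN3) = 348 / 65.01 = 5.353 mol
n(gas produced) = (3/2) × 5.353 = 8.029 mol
P = nRT/V = 8.029 × 0.08206 × 958.15 / 6.20 = 101.8 atm

102 atm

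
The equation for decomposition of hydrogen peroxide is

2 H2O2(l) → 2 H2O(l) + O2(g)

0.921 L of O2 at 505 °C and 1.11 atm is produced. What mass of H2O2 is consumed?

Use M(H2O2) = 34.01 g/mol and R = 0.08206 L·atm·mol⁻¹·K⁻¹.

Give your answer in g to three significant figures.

n(O2) = PV/RT = (1.11 × 0.921) / (0.08206 × 778.15) = 0.01601 mol
n(H2O2) = (2/1) × 0.01601 = 0.03202 mol
m(H2O2) = 0.03202 × 34.01 = 1.089 g

1.09 g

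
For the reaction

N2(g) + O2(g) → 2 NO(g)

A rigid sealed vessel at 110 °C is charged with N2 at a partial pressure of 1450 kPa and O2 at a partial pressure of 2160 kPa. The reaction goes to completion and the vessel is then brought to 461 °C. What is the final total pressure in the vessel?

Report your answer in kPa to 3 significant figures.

6920 kPa

At constant V, partial pressures at 110 °C are proportional to moles, so apply stoichiometry directly to pressures.
P(O2) required for 1450 kPa of N2 = (1/1) × 1450 = 1450 kPa; available 2160 kPa, so N2 is limiting.
P(O2) remaining = 2160 − (1/1) × 1450 = 710.0 kPa
P(gaseous products) = (2)/1 × 1450 = 2900 kPa
P_total at 110 °C = 710.0 + 2900 = 3610 kPa
Scaling to 461 °C: P = 3610 × 734.15/383.15 = 6917 kPa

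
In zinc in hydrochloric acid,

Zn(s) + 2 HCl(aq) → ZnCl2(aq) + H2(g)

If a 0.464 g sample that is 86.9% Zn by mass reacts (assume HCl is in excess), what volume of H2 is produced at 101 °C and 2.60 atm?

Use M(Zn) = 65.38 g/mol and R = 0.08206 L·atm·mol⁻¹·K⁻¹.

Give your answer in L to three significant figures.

0.0728 L

mass of Zn = 0.464 × 86.9/100 = 0.4032 g
n(Zn) = 0.4032 / 65.38 = 0.006167 mol
n(H2) = (1/1) × 0.006167 = 0.006167 mol
V = nRT/P = 0.006167 × 0.08206 × 374.15 / 2.60 = 0.07282 L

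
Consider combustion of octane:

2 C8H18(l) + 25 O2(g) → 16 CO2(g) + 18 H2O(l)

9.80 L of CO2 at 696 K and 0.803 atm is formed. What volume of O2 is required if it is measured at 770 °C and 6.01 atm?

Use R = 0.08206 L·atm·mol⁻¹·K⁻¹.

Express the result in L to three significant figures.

n(CO2) = PV/RT = (0.803 × 9.80) / (0.08206 × 696) = 0.1378 mol
n(O2) = (25/16) × 0.1378 = 0.2153 mol
V = nRT/P = 0.2153 × 0.08206 × 1043.15 / 6.01 = 3.067 L

3.07 L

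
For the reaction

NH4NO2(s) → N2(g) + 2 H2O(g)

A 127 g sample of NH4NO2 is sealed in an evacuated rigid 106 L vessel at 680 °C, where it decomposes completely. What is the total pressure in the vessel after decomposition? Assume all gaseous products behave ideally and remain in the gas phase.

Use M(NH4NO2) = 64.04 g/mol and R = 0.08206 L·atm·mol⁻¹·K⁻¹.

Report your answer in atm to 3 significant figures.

n(NH4NO2) = 127 / 64.04 = 1.983 mol
n(gas produced) = (3/1) × 1.983 = 5.949 mol
P = nRT/V = 5.949 × 0.08206 × 953.15 / 106 = 4.390 atm

4.39 atm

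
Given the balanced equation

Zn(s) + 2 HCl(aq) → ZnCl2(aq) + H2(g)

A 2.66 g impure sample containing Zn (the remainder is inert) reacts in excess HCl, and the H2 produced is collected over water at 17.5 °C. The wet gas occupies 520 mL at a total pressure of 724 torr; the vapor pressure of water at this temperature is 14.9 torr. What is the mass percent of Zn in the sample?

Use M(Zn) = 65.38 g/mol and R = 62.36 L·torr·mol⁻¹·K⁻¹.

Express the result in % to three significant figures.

P(H2) = 724 − 14.9 = 709.1 torr
n(H2) = PV/RT = (709.1 × 0.5200) / (62.36 × 290.65) = 0.02034 mol
n(Zn) = (1/1) × 0.02034 = 0.02034 mol
m(Zn) = 0.02034 × 65.38 = 1.330 g
%Zn = 1.330 / 2.66 × 100 = 50.00%

50.0 %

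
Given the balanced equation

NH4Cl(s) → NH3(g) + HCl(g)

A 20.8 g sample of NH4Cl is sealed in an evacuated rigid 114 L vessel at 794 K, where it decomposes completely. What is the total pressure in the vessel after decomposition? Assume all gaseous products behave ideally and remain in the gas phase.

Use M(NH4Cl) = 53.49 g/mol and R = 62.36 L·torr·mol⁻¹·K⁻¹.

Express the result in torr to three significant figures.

338 torr

n(NH4Cl) = 20.8 / 53.49 = 0.3889 mol
n(gas produced) = (2/1) × 0.3889 = 0.7778 mol
P = nRT/V = 0.7778 × 62.36 × 794 / 114 = 337.8 torr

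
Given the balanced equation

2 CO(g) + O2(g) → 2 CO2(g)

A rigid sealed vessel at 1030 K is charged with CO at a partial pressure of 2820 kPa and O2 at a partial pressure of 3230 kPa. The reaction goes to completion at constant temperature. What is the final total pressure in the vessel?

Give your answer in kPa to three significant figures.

With V and T fixed, P_i ∝ n_i, so the mole ratios apply directly to partial pressures at 1030 K.
P(O2) required for 2820 kPa of CO = (1/2) × 2820 = 1410 kPa; available 3230 kPa, so CO is limiting.
P(O2) remaining = 3230 − (1/2) × 2820 = 1820 kPa
P(gaseous products) = (2)/2 × 2820 = 2820 kPa
P_total at 1030 K = 1820 + 2820 = 4640 kPa

4640 kPa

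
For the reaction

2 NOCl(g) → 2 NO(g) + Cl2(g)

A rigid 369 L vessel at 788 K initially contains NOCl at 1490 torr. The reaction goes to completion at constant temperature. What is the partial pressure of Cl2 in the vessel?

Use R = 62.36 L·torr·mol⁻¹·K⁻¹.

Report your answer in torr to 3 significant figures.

n(NOCl)₀ = PV/RT = (1490 × 369) / (62.36 × 788) = 11.19 mol
n(Cl2) = (1/2) × 11.19 = 5.595 mol
P(Cl2) = nRT/V = 5.595 × 62.36 × 788 / 369 = 745.1 torr

745 torr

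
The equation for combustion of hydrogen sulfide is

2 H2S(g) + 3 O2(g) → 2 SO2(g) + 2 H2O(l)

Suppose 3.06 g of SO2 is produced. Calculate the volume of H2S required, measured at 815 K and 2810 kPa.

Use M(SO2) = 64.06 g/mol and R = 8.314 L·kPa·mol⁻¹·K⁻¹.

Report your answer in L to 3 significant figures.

n(SO2) = 3.060 / 64.06 = 0.04777 mol
n(H2S) = (2/2) × 0.04777 = 0.04777 mol
V = nRT/P = 0.04777 × 8.314 × 815 / 2810 = 0.1152 L

0.115 L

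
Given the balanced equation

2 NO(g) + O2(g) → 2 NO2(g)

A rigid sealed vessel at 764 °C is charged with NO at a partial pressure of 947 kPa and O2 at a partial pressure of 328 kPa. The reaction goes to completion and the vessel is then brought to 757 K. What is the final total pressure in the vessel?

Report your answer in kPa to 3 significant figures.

At constant V, partial pressures at 764 °C are proportional to moles, so apply stoichiometry directly to pressures.
P(O2) required for 947 kPa of NO = (1/2) × 947 = 473.5 kPa; available 328 kPa, so O2 is limiting.
P(NO) remaining = 947 − (2/1) × 328 = 291.0 kPa
P(gaseous products) = (2)/1 × 328 = 656.0 kPa
P_total at 764 °C = 291.0 + 656.0 = 947.0 kPa
Scaling to 757 K: P = 947.0 × 757/1037.15 = 691.2 kPa

691 kPa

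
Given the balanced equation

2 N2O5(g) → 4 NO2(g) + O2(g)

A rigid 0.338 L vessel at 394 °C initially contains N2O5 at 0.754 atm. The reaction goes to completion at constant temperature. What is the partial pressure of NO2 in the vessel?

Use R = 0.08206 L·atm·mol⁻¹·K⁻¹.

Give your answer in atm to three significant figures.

n(N2O5)₀ = PV/RT = (0.754 × 0.338) / (0.08206 × 667.15) = 0.004655 mol
n(NO2) = (4/2) × 0.004655 = 0.009310 mol
P(NO2) = nRT/V = 0.009310 × 0.08206 × 667.15 / 0.338 = 1.508 atm

1.51 atm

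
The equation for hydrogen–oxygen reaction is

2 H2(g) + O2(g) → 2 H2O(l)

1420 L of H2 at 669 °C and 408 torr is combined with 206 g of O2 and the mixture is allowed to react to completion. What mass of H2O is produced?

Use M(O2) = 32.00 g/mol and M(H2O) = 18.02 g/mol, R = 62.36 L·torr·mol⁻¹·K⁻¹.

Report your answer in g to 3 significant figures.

178 g

n(H2) = PV/RT = (408 × 1420) / (62.36 × 942.15) = 9.861 mol
n(O2) = 206 / 32.00 = 6.438 mol
For 9.861 mol H2, stoichiometry requires (1/2) × 9.861 = 4.931 mol O2; 6.438 mol is available, so H2 is limiting.
n(H2O) = (2/2) × 9.861 = 9.861 mol
m(H2O) = 9.861 × 18.02 = 177.7 g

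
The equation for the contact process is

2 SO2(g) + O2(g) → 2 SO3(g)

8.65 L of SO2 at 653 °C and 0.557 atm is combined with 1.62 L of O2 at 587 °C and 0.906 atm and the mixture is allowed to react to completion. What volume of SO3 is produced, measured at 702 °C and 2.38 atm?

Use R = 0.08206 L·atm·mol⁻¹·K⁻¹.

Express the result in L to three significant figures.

1.40 L

n(SO2) = PV/RT = (0.557 × 8.65) / (0.08206 × 926.15) = 0.06340 mol
n(O2) = PV/RT = (0.906 × 1.62) / (0.08206 × 860.15) = 0.02079 mol
For 0.06340 mol SO2, stoichiometry requires (1/2) × 0.06340 = 0.03170 mol O2; 0.02079 mol is available, so O2 is limiting.
n(SO3) = (2/1) × 0.02079 = 0.04158 mol
V(SO3) = nRT/P = 0.04158 × 0.08206 × 975.15 / 2.38 = 1.398 L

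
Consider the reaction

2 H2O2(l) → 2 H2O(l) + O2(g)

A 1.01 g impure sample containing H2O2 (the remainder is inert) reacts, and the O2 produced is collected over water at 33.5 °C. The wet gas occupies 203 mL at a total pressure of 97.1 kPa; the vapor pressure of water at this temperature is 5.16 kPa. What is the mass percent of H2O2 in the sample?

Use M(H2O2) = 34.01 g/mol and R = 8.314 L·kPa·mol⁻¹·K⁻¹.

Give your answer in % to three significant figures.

P(O2) = 97.1 − 5.16 = 91.94 kPa
n(O2) = PV/RT = (91.94 × 0.2030) / (8.314 × 306.65) = 0.007321 mol
n(H2O2) = (2/1) × 0.007321 = 0.01464 mol
m(H2O2) = 0.01464 × 34.01 = 0.4979 g
%H2O2 = 0.4979 / 1.01 × 100 = 49.30%

49.3 %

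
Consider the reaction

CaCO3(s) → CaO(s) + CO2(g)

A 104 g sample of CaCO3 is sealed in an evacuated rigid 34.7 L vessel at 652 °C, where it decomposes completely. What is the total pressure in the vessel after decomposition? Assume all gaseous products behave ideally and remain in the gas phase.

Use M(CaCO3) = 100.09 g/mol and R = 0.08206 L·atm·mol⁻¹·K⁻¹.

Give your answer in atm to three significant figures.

2.27 atm

n(CaCO3) = 104 / 100.09 = 1.039 mol
n(gas produced) = (1/1) × 1.039 = 1.039 mol
P = nRT/V = 1.039 × 0.08206 × 925.15 / 34.7 = 2.273 atm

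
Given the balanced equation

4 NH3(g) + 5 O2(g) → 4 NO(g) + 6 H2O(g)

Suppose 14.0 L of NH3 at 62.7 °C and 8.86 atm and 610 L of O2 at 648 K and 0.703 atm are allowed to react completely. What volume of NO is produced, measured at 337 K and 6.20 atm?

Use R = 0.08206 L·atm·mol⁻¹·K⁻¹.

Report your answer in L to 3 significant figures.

20.1 L

n(NH3) = PV/RT = (8.86 × 14.0) / (0.08206 × 335.85) = 4.501 mol
n(O2) = PV/RT = (0.703 × 610) / (0.08206 × 648) = 8.065 mol
For 4.501 mol NH3, stoichiometry requires (5/4) × 4.501 = 5.626 mol O2; 8.065 mol is available, so NH3 is limiting.
n(NO) = (4/4) × 4.501 = 4.501 mol
V(NO) = nRT/P = 4.501 × 0.08206 × 337 / 6.20 = 20.08 L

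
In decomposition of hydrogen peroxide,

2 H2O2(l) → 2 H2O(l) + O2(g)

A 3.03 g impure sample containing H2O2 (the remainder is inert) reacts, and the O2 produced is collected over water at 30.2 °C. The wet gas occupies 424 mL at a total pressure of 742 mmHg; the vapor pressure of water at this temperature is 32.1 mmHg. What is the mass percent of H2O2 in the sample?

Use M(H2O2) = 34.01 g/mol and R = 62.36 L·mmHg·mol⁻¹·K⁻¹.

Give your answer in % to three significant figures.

P(O2) = 742 − 32.1 = 709.9 mmHg
n(O2) = PV/RT = (709.9 × 0.4240) / (62.36 × 303.35) = 0.01591 mol
n(H2O2) = (2/1) × 0.01591 = 0.03182 mol
m(H2O2) = 0.03182 × 34.01 = 1.082 g
%H2O2 = 1.082 / 3.03 × 100 = 35.71%

35.7 %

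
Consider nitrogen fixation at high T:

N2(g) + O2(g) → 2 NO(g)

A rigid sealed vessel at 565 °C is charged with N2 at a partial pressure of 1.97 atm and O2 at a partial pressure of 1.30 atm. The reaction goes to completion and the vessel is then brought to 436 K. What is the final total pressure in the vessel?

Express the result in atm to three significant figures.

1.70 atm

Because the vessel is rigid and T is held at 565 °C, work the stoichiometry in partial pressures (P_i = n_iRT/V).
P(O2) required for 1.97 atm of N2 = (1/1) × 1.97 = 1.970 atm; available 1.30 atm, so O2 is limiting.
P(N2) remaining = 1.97 − (1/1) × 1.30 = 0.6700 atm
P(gaseous products) = (2)/1 × 1.30 = 2.600 atm
P_total at 565 °C = 0.6700 + 2.600 = 3.270 atm
Scaling to 436 K: P = 3.270 × 436/838.15 = 1.701 atm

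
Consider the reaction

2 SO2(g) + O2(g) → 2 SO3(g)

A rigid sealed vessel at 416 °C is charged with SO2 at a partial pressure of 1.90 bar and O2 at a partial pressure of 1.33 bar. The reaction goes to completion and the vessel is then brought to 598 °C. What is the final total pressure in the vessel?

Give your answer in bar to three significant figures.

At constant V, partial pressures at 416 °C are proportional to moles, so apply stoichiometry directly to pressures.
P(O2) required for 1.90 bar of SO2 = (1/2) × 1.90 = 0.9500 bar; available 1.33 bar, so SO2 is limiting.
P(O2) remaining = 1.33 − (1/2) × 1.90 = 0.3800 bar
P(gaseous products) = (2)/2 × 1.90 = 1.900 bar
P_total at 416 °C = 0.3800 + 1.900 = 2.280 bar
Scaling to 598 °C: P = 2.280 × 871.15/689.15 = 2.882 bar

2.88 bar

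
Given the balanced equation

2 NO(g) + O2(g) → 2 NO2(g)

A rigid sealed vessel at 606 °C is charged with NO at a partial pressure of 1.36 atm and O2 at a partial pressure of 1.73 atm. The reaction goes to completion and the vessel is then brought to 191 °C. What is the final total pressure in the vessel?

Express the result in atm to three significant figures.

1.27 atm

With V and T fixed, P_i ∝ n_i, so the mole ratios apply directly to partial pressures at 606 °C.
P(O2) required for 1.36 atm of NO = (1/2) × 1.36 = 0.6800 atm; available 1.73 atm, so NO is limiting.
P(O2) remaining = 1.73 − (1/2) × 1.36 = 1.050 atm
P(gaseous products) = (2)/2 × 1.36 = 1.360 atm
P_total at 606 °C = 1.050 + 1.360 = 2.410 atm
Scaling to 191 °C: P = 2.410 × 464.15/879.15 = 1.272 atm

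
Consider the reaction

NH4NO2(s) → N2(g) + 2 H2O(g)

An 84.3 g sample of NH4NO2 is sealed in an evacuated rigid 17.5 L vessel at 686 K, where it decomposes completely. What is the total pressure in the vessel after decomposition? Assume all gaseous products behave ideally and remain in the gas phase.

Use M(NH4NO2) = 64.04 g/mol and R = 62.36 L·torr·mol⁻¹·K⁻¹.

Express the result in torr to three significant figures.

9650 torr

n(NH4NO2) = 84.3 / 64.04 = 1.316 mol
n(gas produced) = (3/1) × 1.316 = 3.948 mol
P = nRT/V = 3.948 × 62.36 × 686 / 17.5 = 9651 torr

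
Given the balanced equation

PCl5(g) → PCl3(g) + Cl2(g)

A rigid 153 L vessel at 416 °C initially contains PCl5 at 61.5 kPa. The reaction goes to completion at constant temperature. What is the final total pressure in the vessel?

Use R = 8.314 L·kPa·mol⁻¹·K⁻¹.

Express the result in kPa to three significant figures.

123 kPa

At constant T and V, P ∝ n(gas): 1 mol gas → 2 mol gas.
P_final = (2/1) × 61.5 = 123.0 kPa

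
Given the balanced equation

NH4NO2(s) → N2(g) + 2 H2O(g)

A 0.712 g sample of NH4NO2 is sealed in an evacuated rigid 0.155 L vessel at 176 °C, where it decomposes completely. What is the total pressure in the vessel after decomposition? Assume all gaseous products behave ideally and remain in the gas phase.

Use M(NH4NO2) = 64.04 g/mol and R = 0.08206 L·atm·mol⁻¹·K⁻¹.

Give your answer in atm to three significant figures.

n(NH4NO2) = 0.712 / 64.04 = 0.01112 mol
n(gas produced) = (3/1) × 0.01112 = 0.03336 mol
P = nRT/V = 0.03336 × 0.08206 × 449.15 / 0.155 = 7.933 atm

7.93 atm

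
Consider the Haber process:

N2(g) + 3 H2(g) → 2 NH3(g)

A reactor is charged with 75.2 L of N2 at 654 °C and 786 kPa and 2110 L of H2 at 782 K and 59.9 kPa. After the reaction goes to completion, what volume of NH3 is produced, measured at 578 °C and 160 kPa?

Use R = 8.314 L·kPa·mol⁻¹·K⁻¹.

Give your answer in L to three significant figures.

573 L

n(N2) = PV/RT = (786 × 75.2) / (8.314 × 927.15) = 7.668 mol
n(H2) = PV/RT = (59.9 × 2110) / (8.314 × 782) = 19.44 mol
For 7.668 mol N2, stoichiometry requires (3/1) × 7.668 = 23.00 mol H2; 19.44 mol is available, so H2 is limiting.
n(NH3) = (2/3) × 19.44 = 12.96 mol
V(NH3) = nRT/P = 12.96 × 8.314 × 851.15 / 160 = 573.2 L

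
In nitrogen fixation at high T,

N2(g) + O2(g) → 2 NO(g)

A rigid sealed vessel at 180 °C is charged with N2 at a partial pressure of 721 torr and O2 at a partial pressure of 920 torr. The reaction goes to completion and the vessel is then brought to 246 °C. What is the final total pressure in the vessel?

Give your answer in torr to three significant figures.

1880 torr

Because the vessel is rigid and T is held at 180 °C, work the stoichiometry in partial pressures (P_i = n_iRT/V).
P(O2) required for 721 torr of N2 = (1/1) × 721 = 721.0 torr; available 920 torr, so N2 is limiting.
P(O2) remaining = 920 − (1/1) × 721 = 199.0 torr
P(gaseous products) = (2)/1 × 721 = 1442 torr
P_total at 180 °C = 199.0 + 1442 = 1641 torr
Scaling to 246 °C: P = 1641 × 519.15/453.15 = 1880 torr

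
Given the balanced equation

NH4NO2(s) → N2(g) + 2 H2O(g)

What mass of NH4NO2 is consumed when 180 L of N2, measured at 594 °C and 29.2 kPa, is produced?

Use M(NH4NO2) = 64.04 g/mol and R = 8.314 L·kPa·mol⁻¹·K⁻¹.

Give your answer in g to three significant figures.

n(N2) = PV/RT = (29.2 × 180) / (8.314 × 867.15) = 0.7290 mol
n(NH4NO2) = (1/1) × 0.7290 = 0.7290 mol
m(NH4NO2) = 0.7290 × 64.04 = 46.69 g

46.7 g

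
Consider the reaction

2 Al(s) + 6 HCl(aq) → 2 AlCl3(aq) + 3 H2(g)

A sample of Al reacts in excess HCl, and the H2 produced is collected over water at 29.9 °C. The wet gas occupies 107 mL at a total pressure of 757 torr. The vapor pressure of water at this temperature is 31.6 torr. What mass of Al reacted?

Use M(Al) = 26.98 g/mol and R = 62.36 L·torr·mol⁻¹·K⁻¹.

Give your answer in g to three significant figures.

0.0739 g

P(H2) = 757 − 31.6 = 725.4 torr
n(H2) = PV/RT = (725.4 × 0.1070) / (62.36 × 303.05) = 0.004107 mol
n(Al) = (2/3) × 0.004107 = 0.002738 mol
m(Al) = 0.002738 × 26.98 = 0.07387 g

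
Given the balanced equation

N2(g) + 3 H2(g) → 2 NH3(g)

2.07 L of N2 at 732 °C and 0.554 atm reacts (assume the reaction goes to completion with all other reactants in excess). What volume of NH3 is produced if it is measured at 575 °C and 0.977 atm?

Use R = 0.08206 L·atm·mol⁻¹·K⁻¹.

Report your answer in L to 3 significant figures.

1.98 L

n(N2) = PV/RT = (0.554 × 2.07) / (0.08206 × 1005.15) = 0.01390 mol
n(NH3) = (2/1) × 0.01390 = 0.02780 mol
V = nRT/P = 0.02780 × 0.08206 × 848.15 / 0.977 = 1.980 L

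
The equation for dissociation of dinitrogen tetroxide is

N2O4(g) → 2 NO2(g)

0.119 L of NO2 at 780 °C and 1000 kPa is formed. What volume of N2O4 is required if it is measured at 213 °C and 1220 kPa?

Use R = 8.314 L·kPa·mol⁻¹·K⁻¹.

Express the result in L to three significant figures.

n(NO2) = PV/RT = (1000 × 0.119) / (8.314 × 1053.15) = 0.01359 mol
n(N2O4) = (1/2) × 0.01359 = 0.006795 mol
V = nRT/P = 0.006795 × 8.314 × 486.15 / 1220 = 0.02251 L

0.0225 L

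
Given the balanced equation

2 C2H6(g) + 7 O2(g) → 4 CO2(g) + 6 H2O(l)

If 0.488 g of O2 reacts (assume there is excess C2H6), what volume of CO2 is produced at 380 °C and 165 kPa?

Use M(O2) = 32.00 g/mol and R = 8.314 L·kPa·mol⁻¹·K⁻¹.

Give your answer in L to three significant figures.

n(O2) = 0.4880 / 32.00 = 0.01525 mol
n(CO2) = (4/7) × 0.01525 = 0.008714 mol
V = nRT/P = 0.008714 × 8.314 × 653.15 / 165 = 0.2868 L

0.287 L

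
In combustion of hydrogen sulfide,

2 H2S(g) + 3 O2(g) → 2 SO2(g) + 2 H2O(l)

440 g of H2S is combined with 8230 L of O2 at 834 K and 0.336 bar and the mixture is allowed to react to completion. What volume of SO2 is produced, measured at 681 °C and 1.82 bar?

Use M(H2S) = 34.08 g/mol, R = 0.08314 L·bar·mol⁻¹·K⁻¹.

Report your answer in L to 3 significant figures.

563 L

n(H2S) = 440 / 34.08 = 12.91 mol
n(O2) = PV/RT = (0.336 × 8230) / (0.08314 × 834) = 39.88 mol
For 12.91 mol H2S, stoichiometry requires (3/2) × 12.91 = 19.37 mol O2; 39.88 mol is available, so H2S is limiting.
n(SO2) = (2/2) × 12.91 = 12.91 mol
V(SO2) = nRT/P = 12.91 × 0.08314 × 954.15 / 1.82 = 562.7 L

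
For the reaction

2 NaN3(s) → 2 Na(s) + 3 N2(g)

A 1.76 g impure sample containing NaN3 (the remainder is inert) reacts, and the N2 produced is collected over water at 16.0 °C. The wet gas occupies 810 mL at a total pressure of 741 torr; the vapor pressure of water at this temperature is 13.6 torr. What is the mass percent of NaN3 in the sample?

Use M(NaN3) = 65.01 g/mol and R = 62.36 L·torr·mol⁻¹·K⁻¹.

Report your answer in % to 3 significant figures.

P(N2) = 741 − 13.6 = 727.4 torr
n(N2) = PV/RT = (727.4 × 0.8100) / (62.36 × 289.15) = 0.03268 mol
n(NaN3) = (2/3) × 0.03268 = 0.02179 mol
m(NaN3) = 0.02179 × 65.01 = 1.417 g
%NaN3 = 1.417 / 1.76 × 100 = 80.51%

80.5 %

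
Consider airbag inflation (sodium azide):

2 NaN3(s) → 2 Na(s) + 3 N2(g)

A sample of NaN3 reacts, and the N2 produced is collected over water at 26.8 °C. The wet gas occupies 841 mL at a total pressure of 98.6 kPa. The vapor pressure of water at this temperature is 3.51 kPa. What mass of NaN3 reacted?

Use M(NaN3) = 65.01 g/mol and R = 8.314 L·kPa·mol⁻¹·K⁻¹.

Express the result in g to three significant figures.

1.39 g

P(N2) = 98.6 − 3.51 = 95.09 kPa
n(N2) = PV/RT = (95.09 × 0.8410) / (8.314 × 299.95) = 0.03207 mol
n(NaN3) = (2/3) × 0.03207 = 0.02138 mol
m(NaN3) = 0.02138 × 65.01 = 1.390 g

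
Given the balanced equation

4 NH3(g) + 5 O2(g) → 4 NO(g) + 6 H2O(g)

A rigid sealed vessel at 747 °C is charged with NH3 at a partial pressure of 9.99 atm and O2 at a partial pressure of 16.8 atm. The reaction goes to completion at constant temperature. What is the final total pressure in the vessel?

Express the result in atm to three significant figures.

29.3 atm

With V and T fixed, P_i ∝ n_i, so the mole ratios apply directly to partial pressures at 747 °C.
P(O2) required for 9.99 atm of NH3 = (5/4) × 9.99 = 12.49 atm; available 16.8 atm, so NH3 is limiting.
P(O2) remaining = 16.8 − (5/4) × 9.99 = 4.312 atm
P(gaseous products) = (4+6)/4 × 9.99 = 24.98 atm
P_total at 747 °C = 4.312 + 24.98 = 29.29 atm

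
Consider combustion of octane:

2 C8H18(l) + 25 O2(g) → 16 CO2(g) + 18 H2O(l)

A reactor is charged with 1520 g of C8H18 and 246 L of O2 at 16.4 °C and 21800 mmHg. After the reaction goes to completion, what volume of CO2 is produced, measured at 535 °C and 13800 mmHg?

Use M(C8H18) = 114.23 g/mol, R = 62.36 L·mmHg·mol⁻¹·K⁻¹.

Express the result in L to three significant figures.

n(C8H18) = 1520 / 114.23 = 13.31 mol
n(O2) = PV/RT = (21800 × 246) / (62.36 × 289.55) = 297.0 mol
For 13.31 mol C8H18, stoichiometry requires (25/2) × 13.31 = 166.4 mol O2; 297.0 mol is available, so C8H18 is limiting.
n(CO2) = (16/2) × 13.31 = 106.5 mol
V(CO2) = nRT/P = 106.5 × 62.36 × 808.15 / 13800 = 388.9 L

389 L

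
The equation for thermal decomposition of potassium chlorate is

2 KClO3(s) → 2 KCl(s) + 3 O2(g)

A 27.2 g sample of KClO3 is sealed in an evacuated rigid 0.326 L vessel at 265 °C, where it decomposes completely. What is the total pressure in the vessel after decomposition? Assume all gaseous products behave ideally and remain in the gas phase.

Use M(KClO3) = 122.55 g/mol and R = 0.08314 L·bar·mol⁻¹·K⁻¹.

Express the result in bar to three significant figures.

45.7 bar

n(KClO3) = 27.2 / 122.55 = 0.2220 mol
n(gas produced) = (3/2) × 0.2220 = 0.3330 mol
P = nRT/V = 0.3330 × 0.08314 × 538.15 / 0.326 = 45.70 bar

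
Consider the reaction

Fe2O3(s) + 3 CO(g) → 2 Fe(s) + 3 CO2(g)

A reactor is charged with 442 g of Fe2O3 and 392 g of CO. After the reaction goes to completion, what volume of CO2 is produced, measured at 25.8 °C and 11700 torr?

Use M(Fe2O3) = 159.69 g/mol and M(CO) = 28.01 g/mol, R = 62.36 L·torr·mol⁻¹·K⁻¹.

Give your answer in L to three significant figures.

n(Fe2O3) = 442 / 159.69 = 2.768 mol
n(CO) = 392 / 28.01 = 14.00 mol
For 2.768 mol Fe2O3, stoichiometry requires (3/1) × 2.768 = 8.304 mol CO; 14.00 mol is available, so Fe2O3 is limiting.
n(CO2) = (3/1) × 2.768 = 8.304 mol
V(CO2) = nRT/P = 8.304 × 62.36 × 298.95 / 11700 = 13.23 L

13.2 L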